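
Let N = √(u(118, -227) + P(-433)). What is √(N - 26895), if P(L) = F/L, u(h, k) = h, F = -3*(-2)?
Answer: √(-5042516655 + 1732*√1382569)/433 ≈ 163.96*I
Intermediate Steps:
F = 6
P(L) = 6/L
N = 4*√1382569/433 (N = √(118 + 6/(-433)) = √(118 + 6*(-1/433)) = √(118 - 6/433) = √(51088/433) = 4*√1382569/433 ≈ 10.862)
√(N - 26895) = √(4*√1382569/433 - 26895) = √(-26895 + 4*√1382569/433)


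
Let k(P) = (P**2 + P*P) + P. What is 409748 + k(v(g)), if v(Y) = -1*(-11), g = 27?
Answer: 410001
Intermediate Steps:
v(Y) = 11
k(P) = P + 2*P**2 (k(P) = (P**2 + P**2) + P = 2*P**2 + P = P + 2*P**2)
409748 + k(v(g)) = 409748 + 11*(1 + 2*11) = 409748 + 11*(1 + 22) = 409748 + 11*23 = 409748 + 253 = 410001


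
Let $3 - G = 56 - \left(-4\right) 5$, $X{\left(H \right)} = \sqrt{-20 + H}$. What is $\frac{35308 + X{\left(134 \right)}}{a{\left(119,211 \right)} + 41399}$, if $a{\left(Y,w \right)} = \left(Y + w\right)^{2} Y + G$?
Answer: $\frac{17654}{6500213} + \frac{\sqrt{114}}{13000426} \approx 0.0027167$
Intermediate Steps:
$G = -73$ ($G = 3 - \left(56 - \left(-4\right) 5\right) = 3 - \left(56 - -20\right) = 3 - \left(56 + 20\right) = 3 - 76 = -73$)
$a{\left(Y,w \right)} = -73 + Y \left(Y + w\right)^{2}$ ($a{\left(Y,w \right)} = \left(Y + w\right)^{2} Y - 73 = Y \left(Y + w\right)^{2} - 73 = -73 + Y \left(Y + w\right)^{2}$)
$\frac{35308 + X{\left(134 \right)}}{a{\left(119,211 \right)} + 41399} = \frac{35308 + \sqrt{-20 + 134}}{\left(-73 + 119 \left(119 + 211\right)^{2}\right) + 41399} = \frac{35308 + \sqrt{114}}{\left(-73 + 119 \cdot 330^{2}\right) + 41399} = \frac{35308 + \sqrt{114}}{\left(-73 + 119 \cdot 108900\right) + 41399} = \frac{35308 + \sqrt{114}}{\left(-73 + 12959100\right) + 41399} = \frac{35308 + \sqrt{114}}{12959027 + 41399} = \frac{35308 + \sqrt{114}}{13000426} = \left(35308 + \sqrt{114}\right) \frac{1}{13000426} = \frac{17654}{6500213} + \frac{\sqrt{114}}{13000426}$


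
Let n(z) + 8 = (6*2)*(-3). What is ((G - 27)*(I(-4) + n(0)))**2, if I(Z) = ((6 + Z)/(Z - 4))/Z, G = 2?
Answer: 308880625/256 ≈ 1.2066e+6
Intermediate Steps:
I(Z) = (6 + Z)/(Z*(-4 + Z)) (I(Z) = ((6 + Z)/(-4 + Z))/Z = (6 + Z)/(Z*(-4 + Z)))
n(z) = -44 (n(z) = -8 + (6*2)*(-3) = -8 + 12*(-3) = -8 - 36 = -44)
((G - 27)*(I(-4) + n(0)))**2 = ((2 - 27)*((6 - 4)/((-4)*(-4 - 4)) - 44))**2 = (-25*(-1/4*2/(-8) - 44))**2 = (-25*(-1/4*(-1/8)*2 - 44))**2 = (-25*(1/16 - 44))**2 = (-25*(-703/16))**2 = (17575/16)**2 = 308880625/256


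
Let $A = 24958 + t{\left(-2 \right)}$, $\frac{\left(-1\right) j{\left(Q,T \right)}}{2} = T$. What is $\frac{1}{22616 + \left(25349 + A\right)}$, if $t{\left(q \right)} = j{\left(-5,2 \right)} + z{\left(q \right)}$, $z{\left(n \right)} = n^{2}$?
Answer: $\frac{1}{72923} \approx 1.3713 \cdot 10^{-5}$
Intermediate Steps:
$j{\left(Q,T \right)} = - 2 T$
$t{\left(q \right)} = -4 + q^{2}$ ($t{\left(q \right)} = \left(-2\right) 2 + q^{2} = -4 + q^{2}$)
$A = 24958$ ($A = 24958 - \left(4 - \left(-2\right)^{2}\right) = 24958 + \left(-4 + 4\right) = 24958 + 0 = 24958$)
$\frac{1}{22616 + \left(25349 + A\right)} = \frac{1}{22616 + \left(25349 + 24958\right)} = \frac{1}{22616 + 50307} = \frac{1}{72923}$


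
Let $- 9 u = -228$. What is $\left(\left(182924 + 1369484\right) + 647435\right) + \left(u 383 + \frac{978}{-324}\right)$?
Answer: $\frac{119315303}{54} \approx 2.2095 \cdot 10^{6}$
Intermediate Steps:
$u = \frac{76}{3}$ ($u = \left(- \frac{1}{9}\right) \left(-228\right) = \frac{76}{3} \approx 25.333$)
$\left(\left(182924 + 1369484\right) + 647435\right) + \left(u 383 + \frac{978}{-324}\right) = \left(\left(182924 + 1369484\right) + 647435\right) + \left(\frac{76}{3} \cdot 383 + \frac{978}{-324}\right) = \left(1552408 + 647435\right) + \left(\frac{29108}{3} + 978 \left(- \frac{1}{324}\right)\right) = 2199843 + \left(\frac{29108}{3} - \frac{163}{54}\right) = 2199843 + \frac{523781}{54} = \frac{119315303}{54}$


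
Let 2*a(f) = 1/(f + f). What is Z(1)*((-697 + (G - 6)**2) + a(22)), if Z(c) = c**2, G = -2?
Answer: -55703/88 ≈ -632.99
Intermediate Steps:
a(f) = 1/(4*f) (a(f) = 1/(2*(f + f)) = 1/(2*((2*f))) = (1/(2*f))/2 = 1/(4*f))
Z(1)*((-697 + (G - 6)**2) + a(22)) = 1**2*((-697 + (-2 - 6)**2) + (1/4)/22) = 1*((-697 + (-8)**2) + (1/4)*(1/22)) = 1*((-697 + 64) + 1/88) = 1*(-633 + 1/88) = 1*(-55703/88) = -55703/88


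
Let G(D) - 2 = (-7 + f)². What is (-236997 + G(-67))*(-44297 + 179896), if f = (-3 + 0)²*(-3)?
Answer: -31979532561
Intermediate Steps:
f = -27 (f = (-3)²*(-3) = 9*(-3) = -27)
G(D) = 1158 (G(D) = 2 + (-7 - 27)² = 2 + (-34)² = 2 + 1156 = 1158)
(-236997 + G(-67))*(-44297 + 179896) = (-236997 + 1158)*(-44297 + 179896) = -235839*135599 = -31979532561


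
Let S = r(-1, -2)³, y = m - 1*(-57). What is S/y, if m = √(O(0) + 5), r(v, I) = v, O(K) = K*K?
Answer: -57/3244 + √5/3244 ≈ -0.016882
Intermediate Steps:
O(K) = K²
m = √5 (m = √(0² + 5) = √(0 + 5) = √5 ≈ 2.2361)
y = 57 + √5 (y = √5 - 1*(-57) = √5 + 57 = 57 + √5 ≈ 59.236)
S = -1 (S = (-1)³ = -1)
S/y = -1/(57 + √5)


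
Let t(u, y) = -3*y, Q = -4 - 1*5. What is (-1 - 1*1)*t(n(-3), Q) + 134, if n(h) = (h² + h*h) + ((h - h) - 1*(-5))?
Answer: 80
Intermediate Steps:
n(h) = 5 + 2*h² (n(h) = (h² + h²) + (0 + 5) = 2*h² + 5 = 5 + 2*h²)
Q = -9 (Q = -4 - 5 = -9)
(-1 - 1*1)*t(n(-3), Q) + 134 = (-1 - 1*1)*(-3*(-9)) + 134 = (-1 - 1)*27 + 134 = -2*27 + 134 = -54 + 134 = 80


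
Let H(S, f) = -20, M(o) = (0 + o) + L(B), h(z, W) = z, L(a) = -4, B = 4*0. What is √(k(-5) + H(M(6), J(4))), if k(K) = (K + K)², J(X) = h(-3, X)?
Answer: 4*√5 ≈ 8.9443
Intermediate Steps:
B = 0
J(X) = -3
M(o) = -4 + o (M(o) = (0 + o) - 4 = o - 4 = -4 + o)
k(K) = 4*K² (k(K) = (2*K)² = 4*K²)
√(k(-5) + H(M(6), J(4))) = √(4*(-5)² - 20) = √(4*25 - 20) = √(100 - 20) = √80 = 4*√5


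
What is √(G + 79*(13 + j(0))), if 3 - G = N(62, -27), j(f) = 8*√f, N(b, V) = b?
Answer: 22*√2 ≈ 31.113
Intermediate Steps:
G = -59 (G = 3 - 1*62 = 3 - 62 = -59)
√(G + 79*(13 + j(0))) = √(-59 + 79*(13 + 8*√0)) = √(-59 + 79*(13 + 8*0)) = √(-59 + 79*(13 + 0)) = √(-59 + 79*13) = √(-59 + 1027) = √968 = 22*√2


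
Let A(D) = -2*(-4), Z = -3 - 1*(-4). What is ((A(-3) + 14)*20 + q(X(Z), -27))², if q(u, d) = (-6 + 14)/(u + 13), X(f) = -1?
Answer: 1747684/9 ≈ 1.9419e+5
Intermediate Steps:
Z = 1 (Z = -3 + 4 = 1)
A(D) = 8
q(u, d) = 8/(13 + u)
((A(-3) + 14)*20 + q(X(Z), -27))² = ((8 + 14)*20 + 8/(13 - 1))² = (22*20 + 8/12)² = (440 + 8*(1/12))² = (440 + ⅔)² = (1322/3)² = 1747684/9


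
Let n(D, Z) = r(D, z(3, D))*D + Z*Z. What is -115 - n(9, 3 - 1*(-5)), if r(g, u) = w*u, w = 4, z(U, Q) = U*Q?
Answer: -1151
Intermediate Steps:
z(U, Q) = Q*U
r(g, u) = 4*u
n(D, Z) = Z² + 12*D² (n(D, Z) = (4*(D*3))*D + Z*Z = (4*(3*D))*D + Z² = (12*D)*D + Z² = 12*D² + Z² = Z² + 12*D²)
-115 - n(9, 3 - 1*(-5)) = -115 - ((3 - 1*(-5))² + 12*9²) = -115 - ((3 + 5)² + 12*81) = -115 - (8² + 972) = -115 - (64 + 972) = -115 - 1*1036 = -115 - 1036 = -1151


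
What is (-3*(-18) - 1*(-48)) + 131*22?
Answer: 2984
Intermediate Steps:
(-3*(-18) - 1*(-48)) + 131*22 = (54 + 48) + 2882 = 102 + 2882 = 2984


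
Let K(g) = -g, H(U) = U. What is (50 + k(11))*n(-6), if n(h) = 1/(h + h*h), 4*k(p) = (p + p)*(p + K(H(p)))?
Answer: 5/3 ≈ 1.6667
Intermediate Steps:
k(p) = 0 (k(p) = ((p + p)*(p - p))/4 = ((2*p)*0)/4 = (1/4)*0 = 0)
n(h) = 1/(h + h**2)
(50 + k(11))*n(-6) = (50 + 0)*(1/((-6)*(1 - 6))) = 50*(-1/6/(-5)) = 50*(-1/6*(-1/5)) = 50*(1/30) = 5/3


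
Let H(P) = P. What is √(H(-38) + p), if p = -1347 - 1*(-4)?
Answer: I*√1381 ≈ 37.162*I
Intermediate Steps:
p = -1343 (p = -1347 + 4 = -1343)
√(H(-38) + p) = √(-38 - 1343) = √(-1381) = I*√1381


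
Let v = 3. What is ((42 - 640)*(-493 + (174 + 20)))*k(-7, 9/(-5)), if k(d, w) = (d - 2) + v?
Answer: -1072812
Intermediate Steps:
k(d, w) = 1 + d (k(d, w) = (d - 2) + 3 = (-2 + d) + 3 = 1 + d)
((42 - 640)*(-493 + (174 + 20)))*k(-7, 9/(-5)) = ((42 - 640)*(-493 + (174 + 20)))*(1 - 7) = -598*(-493 + 194)*(-6) = -598*(-299)*(-6) = 178802*(-6) = -1072812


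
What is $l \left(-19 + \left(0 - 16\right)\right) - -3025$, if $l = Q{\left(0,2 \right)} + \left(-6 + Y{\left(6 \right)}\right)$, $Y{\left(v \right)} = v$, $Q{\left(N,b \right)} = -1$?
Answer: $3060$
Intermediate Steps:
$l = -1$ ($l = -1 + \left(-6 + 6\right) = -1 + 0 = -1$)
$l \left(-19 + \left(0 - 16\right)\right) - -3025 = - (-19 + \left(0 - 16\right)) - -3025 = - (-19 - 16) + 3025 = \left(-1\right) \left(-35\right) + 3025 = 35 + 3025 = 3060$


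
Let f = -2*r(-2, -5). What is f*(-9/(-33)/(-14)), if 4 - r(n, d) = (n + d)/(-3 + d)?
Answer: 75/616 ≈ 0.12175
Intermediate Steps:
r(n, d) = 4 - (d + n)/(-3 + d) (r(n, d) = 4 - (n + d)/(-3 + d) = 4 - (d + n)/(-3 + d))
f = -25/4 (f = -2*(-12 - 1*(-2) + 3*(-5))/(-3 - 5) = -2*(-12 + 2 - 15)/(-8) = -(-1)*(-25)/4 = -2*25/8 = -25/4 ≈ -6.2500)
f*(-9/(-33)/(-14)) = -25*(-9/(-33))/(4*(-14)) = -25*(-9*(-1/33))*(-1)/(4*14) = -75*(-1)/(44*14) = -25/4*(-3/154) = 75/616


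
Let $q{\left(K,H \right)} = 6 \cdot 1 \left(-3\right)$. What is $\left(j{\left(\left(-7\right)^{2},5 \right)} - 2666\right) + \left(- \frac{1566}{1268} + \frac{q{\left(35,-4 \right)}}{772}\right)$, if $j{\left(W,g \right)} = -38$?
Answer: $- \frac{165510410}{61181} \approx -2705.3$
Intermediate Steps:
$q{\left(K,H \right)} = -18$ ($q{\left(K,H \right)} = 6 \left(-3\right) = -18$)
$\left(j{\left(\left(-7\right)^{2},5 \right)} - 2666\right) + \left(- \frac{1566}{1268} + \frac{q{\left(35,-4 \right)}}{772}\right) = \left(-38 - 2666\right) - \left(\frac{9}{386} + \frac{783}{634}\right) = -2704 - \frac{76986}{61181} = - \frac{165510410}{61181}$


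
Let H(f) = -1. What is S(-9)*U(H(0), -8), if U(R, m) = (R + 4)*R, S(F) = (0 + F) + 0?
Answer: 27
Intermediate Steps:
S(F) = F (S(F) = F + 0 = F)
U(R, m) = R*(4 + R) (U(R, m) = (4 + R)*R = R*(4 + R))
S(-9)*U(H(0), -8) = -(-9)*(4 - 1) = -(-9)*3 = -9*(-3) = 27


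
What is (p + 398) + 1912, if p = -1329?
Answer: 981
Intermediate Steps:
(p + 398) + 1912 = (-1329 + 398) + 1912 = -931 + 1912 = 981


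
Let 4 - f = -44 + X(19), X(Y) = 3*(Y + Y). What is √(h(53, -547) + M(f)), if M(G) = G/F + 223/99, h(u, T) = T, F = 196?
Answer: I*√116344954/462 ≈ 23.347*I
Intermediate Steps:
X(Y) = 6*Y (X(Y) = 3*(2*Y) = 6*Y)
f = -66 (f = 4 - (-44 + 6*19) = 4 - (-44 + 114) = 4 - 1*70 = 4 - 70 = -66)
M(G) = 223/99 + G/196 (M(G) = G/196 + 223/99 = 223/99 + G/196)
√(h(53, -547) + M(f)) = √(-547 + (223/99 + (1/196)*(-66))) = √(-547 + (223/99 - 33/98)) = √(-547 + 18587/9702) = √(-5288407/9702) = I*√116344954/462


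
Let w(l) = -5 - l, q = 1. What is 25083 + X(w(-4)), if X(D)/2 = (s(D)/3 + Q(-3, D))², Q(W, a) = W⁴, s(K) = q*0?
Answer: 38205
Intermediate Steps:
s(K) = 0 (s(K) = 1*0 = 0)
X(D) = 13122 (X(D) = 2*(0/3 + (-3)⁴)² = 2*(0*(⅓) + 81)² = 2*(0 + 81)² = 2*81² = 2*6561 = 13122)
25083 + X(w(-4)) = 25083 + 13122 = 38205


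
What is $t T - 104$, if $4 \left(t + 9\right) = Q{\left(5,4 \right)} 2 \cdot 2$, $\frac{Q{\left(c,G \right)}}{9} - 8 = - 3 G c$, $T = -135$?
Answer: $64291$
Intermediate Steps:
$Q{\left(c,G \right)} = 72 - 27 G c$ ($Q{\left(c,G \right)} = 72 + 9 - 3 G c = 72 + 9 \left(- 3 G c\right) = 72 - 27 G c$)
$t = -477$ ($t = -9 + \frac{\left(72 - 108 \cdot 5\right) 2 \cdot 2}{4} = -9 + \frac{\left(72 - 540\right) 2 \cdot 2}{4} = -9 + \frac{\left(-468\right) 2 \cdot 2}{4} = -9 + \frac{\left(-936\right) 2}{4} = -9 + \frac{1}{4} \left(-1872\right) = -9 - 468 = -477$)
$t T - 104 = \left(-477\right) \left(-135\right) - 104 = 64395 - 104 = 64291$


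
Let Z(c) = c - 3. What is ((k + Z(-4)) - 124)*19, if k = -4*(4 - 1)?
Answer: -2717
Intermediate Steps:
k = -12 (k = -4*3 = -12)
Z(c) = -3 + c
((k + Z(-4)) - 124)*19 = ((-12 + (-3 - 4)) - 124)*19 = ((-12 - 7) - 124)*19 = (-19 - 124)*19 = -143*19 = -2717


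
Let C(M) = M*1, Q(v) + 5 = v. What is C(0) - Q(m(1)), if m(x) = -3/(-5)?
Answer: 22/5 ≈ 4.4000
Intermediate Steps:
m(x) = ⅗ (m(x) = -3*(-⅕) = ⅗)
Q(v) = -5 + v
C(M) = M
C(0) - Q(m(1)) = 0 - (-5 + ⅗) = 0 - 1*(-22/5) = 0 + 22/5 = 22/5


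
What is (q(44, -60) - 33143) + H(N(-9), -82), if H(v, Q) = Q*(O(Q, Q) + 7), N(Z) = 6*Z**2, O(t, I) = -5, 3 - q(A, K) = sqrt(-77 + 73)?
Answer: -33304 - 2*I ≈ -33304.0 - 2.0*I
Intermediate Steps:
q(A, K) = 3 - 2*I (q(A, K) = 3 - sqrt(-77 + 73) = 3 - sqrt(-4) = 3 - 2*I)
H(v, Q) = 2*Q (H(v, Q) = Q*(-5 + 7) = Q*2 = 2*Q)
(q(44, -60) - 33143) + H(N(-9), -82) = ((3 - 2*I) - 33143) + 2*(-82) = (-33140 - 2*I) - 164 = -33304 - 2*I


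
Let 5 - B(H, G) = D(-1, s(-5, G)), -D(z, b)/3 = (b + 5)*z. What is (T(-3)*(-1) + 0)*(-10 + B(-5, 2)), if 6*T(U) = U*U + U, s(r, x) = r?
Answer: 5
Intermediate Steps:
D(z, b) = -3*z*(5 + b) (D(z, b) = -3*(b + 5)*z = -3*(5 + b)*z = -3*z*(5 + b))
B(H, G) = 5 (B(H, G) = 5 - (-3)*(-1)*(5 - 5) = 5 - (-3)*(-1)*0 = 5 - 1*0 = 5 + 0 = 5)
T(U) = U/6 + U²/6 (T(U) = (U*U + U)/6 = (U² + U)/6 = (U + U²)/6 = U/6 + U²/6)
(T(-3)*(-1) + 0)*(-10 + B(-5, 2)) = (((⅙)*(-3)*(1 - 3))*(-1) + 0)*(-10 + 5) = (((⅙)*(-3)*(-2))*(-1) + 0)*(-5) = (1*(-1) + 0)*(-5) = (-1 + 0)*(-5) = -1*(-5) = 5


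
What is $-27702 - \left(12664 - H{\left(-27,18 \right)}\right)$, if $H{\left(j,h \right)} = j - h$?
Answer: $-40411$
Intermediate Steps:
$-27702 - \left(12664 - H{\left(-27,18 \right)}\right) = -27702 - \left(12664 - \left(-27 - 18\right)\right) = -27702 - \left(12664 - -45\right) = -27702 - \left(12664 + 45\right) = -27702 - 12709 = -40411$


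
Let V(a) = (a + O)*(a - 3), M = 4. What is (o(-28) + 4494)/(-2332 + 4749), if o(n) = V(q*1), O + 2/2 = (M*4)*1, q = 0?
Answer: 4449/2417 ≈ 1.8407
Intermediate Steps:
O = 15 (O = -1 + (4*4)*1 = -1 + 16*1 = -1 + 16 = 15)
V(a) = (-3 + a)*(15 + a) (V(a) = (a + 15)*(a - 3) = (15 + a)*(-3 + a) = (-3 + a)*(15 + a))
o(n) = -45 (o(n) = -45 + (0*1)**2 + 12*(0*1) = -45 + 0**2 + 12*0 = -45 + 0 + 0 = -45)
(o(-28) + 4494)/(-2332 + 4749) = (-45 + 4494)/(-2332 + 4749) = 4449/2417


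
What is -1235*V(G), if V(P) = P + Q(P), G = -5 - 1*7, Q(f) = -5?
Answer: 20995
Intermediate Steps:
G = -12 (G = -5 - 7 = -12)
V(P) = -5 + P (V(P) = P - 5 = -5 + P)
-1235*V(G) = -1235*(-5 - 12) = -1235*(-17) = 20995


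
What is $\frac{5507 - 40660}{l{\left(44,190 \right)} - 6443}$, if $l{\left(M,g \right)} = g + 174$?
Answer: $\frac{35153}{6079} \approx 5.7827$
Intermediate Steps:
$l{\left(M,g \right)} = 174 + g$
$\frac{5507 - 40660}{l{\left(44,190 \right)} - 6443} = \frac{5507 - 40660}{\left(174 + 190\right) - 6443} = - \frac{35153}{364 - 6443} = - \frac{35153}{-6079} = \left(-35153\right) \left(- \frac{1}{6079}\right) = \frac{35153}{6079}$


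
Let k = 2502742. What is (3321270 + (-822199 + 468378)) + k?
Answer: 5470191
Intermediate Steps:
(3321270 + (-822199 + 468378)) + k = (3321270 + (-822199 + 468378)) + 2502742 = (3321270 - 353821) + 2502742 = 2967449 + 2502742 = 5470191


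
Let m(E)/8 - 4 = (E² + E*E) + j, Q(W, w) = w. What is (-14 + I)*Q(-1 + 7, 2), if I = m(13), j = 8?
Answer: 5572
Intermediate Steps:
m(E) = 96 + 16*E² (m(E) = 32 + 8*((E² + E*E) + 8) = 32 + 8*((E² + E²) + 8) = 32 + 8*(2*E² + 8) = 32 + 8*(8 + 2*E²) = 32 + (64 + 16*E²) = 96 + 16*E²)
I = 2800 (I = 96 + 16*13² = 96 + 16*169 = 96 + 2704 = 2800)
(-14 + I)*Q(-1 + 7, 2) = (-14 + 2800)*2 = 2786*2 = 5572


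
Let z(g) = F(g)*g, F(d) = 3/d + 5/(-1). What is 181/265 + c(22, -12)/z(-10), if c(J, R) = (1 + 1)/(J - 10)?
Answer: 1091/1590 ≈ 0.68616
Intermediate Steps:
c(J, R) = 2/(-10 + J)
F(d) = -5 + 3/d (F(d) = 3/d + 5*(-1) = 3/d - 5 = -5 + 3/d)
z(g) = g*(-5 + 3/g) (z(g) = (-5 + 3/g)*g = g*(-5 + 3/g))
181/265 + c(22, -12)/z(-10) = 181/265 + (2/(-10 + 22))/(3 - 5*(-10)) = 181*(1/265) + (2/12)/(3 + 50) = 181/265 + (2*(1/12))/53 = 181/265 + (⅙)*(1/53) = 181/265 + 1/318 = 1091/1590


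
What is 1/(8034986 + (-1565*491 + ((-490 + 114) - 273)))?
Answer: 1/7265922 ≈ 1.3763e-7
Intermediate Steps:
1/(8034986 + (-1565*491 + ((-490 + 114) - 273))) = 1/(8034986 + (-768415 + (-376 - 273))) = 1/(8034986 + (-768415 - 649)) = 1/(8034986 - 769064) = 1/7265922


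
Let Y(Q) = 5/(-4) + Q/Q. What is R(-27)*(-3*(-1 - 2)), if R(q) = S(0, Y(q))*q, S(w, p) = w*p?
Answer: 0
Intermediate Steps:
Y(Q) = -¼ (Y(Q) = 5*(-¼) + 1 = -5/4 + 1 = -¼)
S(w, p) = p*w
R(q) = 0 (R(q) = (-¼*0)*q = 0*q = 0)
R(-27)*(-3*(-1 - 2)) = 0*(-3*(-1 - 2)) = 0*(-3*(-3)) = 0*9 = 0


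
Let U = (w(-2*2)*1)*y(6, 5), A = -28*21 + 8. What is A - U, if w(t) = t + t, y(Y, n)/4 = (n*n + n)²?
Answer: 28220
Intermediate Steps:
y(Y, n) = 4*(n + n²)² (y(Y, n) = 4*(n*n + n)² = 4*(n² + n)² = 4*(n + n²)²)
w(t) = 2*t
A = -580 (A = -588 + 8 = -580)
U = -28800 (U = ((2*(-2*2))*1)*(4*5²*(1 + 5)²) = ((2*(-4))*1)*(4*25*6²) = (-8*1)*(4*25*36) = -8*3600 = -28800)
A - U = -580 - 1*(-28800) = -580 + 28800 = 28220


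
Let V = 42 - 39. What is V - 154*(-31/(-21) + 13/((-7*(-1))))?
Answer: -1531/3 ≈ -510.33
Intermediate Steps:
V = 3
V - 154*(-31/(-21) + 13/((-7*(-1)))) = 3 - 154*(-31/(-21) + 13/((-7*(-1)))) = 3 - 154*(-31*(-1/21) + 13/7) = 3 - 154*(31/21 + 13*(⅐)) = 3 - 154*(31/21 + 13/7) = 3 - 154*10/3 = 3 - 1540/3 = -1531/3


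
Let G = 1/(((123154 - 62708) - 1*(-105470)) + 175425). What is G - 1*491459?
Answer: -167755106518/341341 ≈ -4.9146e+5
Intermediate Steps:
G = 1/341341 (G = 1/((60446 + 105470) + 175425) = 1/(165916 + 175425) = 1/341341 ≈ 2.9296e-6)
G - 1*491459 = 1/341341 - 1*491459 = 1/341341 - 491459 = -167755106518/341341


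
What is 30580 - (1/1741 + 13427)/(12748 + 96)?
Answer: 170947089478/5590351 ≈ 30579.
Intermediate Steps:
30580 - (1/1741 + 13427)/(12748 + 96) = 30580 - (1/1741 + 13427)/12844 = 30580 - 23376408/(1741*12844) = 30580 - 1*5844102/5590351 = 30580 - 5844102/5590351 = 170947089478/5590351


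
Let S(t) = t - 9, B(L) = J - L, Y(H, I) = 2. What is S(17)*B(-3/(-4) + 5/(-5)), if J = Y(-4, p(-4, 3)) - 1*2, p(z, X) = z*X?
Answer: 2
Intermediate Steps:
p(z, X) = X*z
J = 0 (J = 2 - 1*2 = 2 - 2 = 0)
B(L) = -L (B(L) = 0 - L = -L)
S(t) = -9 + t
S(17)*B(-3/(-4) + 5/(-5)) = (-9 + 17)*(-(-3/(-4) + 5/(-5))) = 8*(-(-3*(-¼) + 5*(-⅕))) = 8*(-(¾ - 1)) = 8*(-1*(-¼)) = 8*(¼) = 2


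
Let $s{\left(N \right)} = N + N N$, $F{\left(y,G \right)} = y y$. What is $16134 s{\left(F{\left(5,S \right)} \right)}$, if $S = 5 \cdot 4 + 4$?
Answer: $10487100$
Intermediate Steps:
$S = 24$ ($S = 20 + 4 = 24$)
$F{\left(y,G \right)} = y^{2}$
$s{\left(N \right)} = N + N^{2}$
$16134 s{\left(F{\left(5,S \right)} \right)} = 16134 \cdot 5^{2} \left(1 + 5^{2}\right) = 16134 \cdot 25 \left(1 + 25\right) = 16134 \cdot 25 \cdot 26 = 16134 \cdot 650 = 10487100$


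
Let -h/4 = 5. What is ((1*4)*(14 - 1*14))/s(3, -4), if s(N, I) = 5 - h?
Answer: 0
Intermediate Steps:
h = -20 (h = -4*5 = -20)
s(N, I) = 25 (s(N, I) = 5 - 1*(-20) = 5 + 20 = 25)
((1*4)*(14 - 1*14))/s(3, -4) = ((1*4)*(14 - 1*14))/25 = (4*(14 - 14))*(1/25) = (4*0)*(1/25) = 0*(1/25) = 0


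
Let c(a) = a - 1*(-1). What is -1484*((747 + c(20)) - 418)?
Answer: -519400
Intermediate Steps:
c(a) = 1 + a (c(a) = a + 1 = 1 + a)
-1484*((747 + c(20)) - 418) = -1484*((747 + (1 + 20)) - 418) = -1484*((747 + 21) - 418) = -1484*(768 - 418) = -1484*350 = -519400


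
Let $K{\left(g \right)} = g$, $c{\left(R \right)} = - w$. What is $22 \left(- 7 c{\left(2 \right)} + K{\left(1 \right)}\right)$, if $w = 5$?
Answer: $792$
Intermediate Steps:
$c{\left(R \right)} = -5$ ($c{\left(R \right)} = \left(-1\right) 5 = -5$)
$22 \left(- 7 c{\left(2 \right)} + K{\left(1 \right)}\right) = 22 \left(\left(-7\right) \left(-5\right) + 1\right) = 22 \left(35 + 1\right) = 22 \cdot 36 = 792$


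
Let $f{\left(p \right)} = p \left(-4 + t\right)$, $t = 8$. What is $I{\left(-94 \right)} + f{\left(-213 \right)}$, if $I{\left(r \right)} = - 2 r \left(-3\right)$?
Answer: $-1416$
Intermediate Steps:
$I{\left(r \right)} = 6 r$
$f{\left(p \right)} = 4 p$ ($f{\left(p \right)} = p \left(-4 + 8\right) = p 4 = 4 p$)
$I{\left(-94 \right)} + f{\left(-213 \right)} = 6 \left(-94\right) + 4 \left(-213\right) = -564 - 852 = -1416$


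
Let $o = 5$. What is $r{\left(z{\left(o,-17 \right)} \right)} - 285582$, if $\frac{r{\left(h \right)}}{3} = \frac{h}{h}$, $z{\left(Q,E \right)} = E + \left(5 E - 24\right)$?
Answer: $-285579$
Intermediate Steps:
$z{\left(Q,E \right)} = -24 + 6 E$ ($z{\left(Q,E \right)} = E + \left(-24 + 5 E\right) = -24 + 6 E$)
$r{\left(h \right)} = 3$ ($r{\left(h \right)} = 3 \frac{h}{h} = 3 \cdot 1 = 3$)
$r{\left(z{\left(o,-17 \right)} \right)} - 285582 = 3 - 285582 = -285579$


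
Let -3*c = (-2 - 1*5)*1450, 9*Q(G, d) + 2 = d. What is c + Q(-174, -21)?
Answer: 30427/9 ≈ 3380.8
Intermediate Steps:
Q(G, d) = -2/9 + d/9
c = 10150/3 (c = -(-2 - 1*5)*1450/3 = -(-2 - 5)*1450/3 = -(-7)*1450/3 = -1/3*(-10150) = 10150/3 ≈ 3383.3)
c + Q(-174, -21) = 10150/3 + (-2/9 + (1/9)*(-21)) = 10150/3 + (-2/9 - 7/3) = 10150/3 - 23/9 = 30427/9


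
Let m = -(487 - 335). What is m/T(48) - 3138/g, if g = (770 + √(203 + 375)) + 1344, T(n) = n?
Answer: -62351167/13405254 + 26673*√2/2234209 ≈ -4.6344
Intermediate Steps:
m = -152 (m = -1*152 = -152)
g = 2114 + 17*√2 (g = (770 + √578) + 1344 = (770 + 17*√2) + 1344 = 2114 + 17*√2 ≈ 2138.0)
m/T(48) - 3138/g = -152/48 - 3138/(2114 + 17*√2) = -152*1/48 - 3138/(2114 + 17*√2) = -19/6 - 3138/(2114 + 17*√2)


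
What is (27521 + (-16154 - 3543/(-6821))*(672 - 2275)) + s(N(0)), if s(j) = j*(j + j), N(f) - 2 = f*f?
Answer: 176810949582/6821 ≈ 2.5922e+7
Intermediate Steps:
N(f) = 2 + f**2 (N(f) = 2 + f*f = 2 + f**2)
s(j) = 2*j**2 (s(j) = j*(2*j) = 2*j**2)
(27521 + (-16154 - 3543/(-6821))*(672 - 2275)) + s(N(0)) = (27521 + (-16154 - 3543/(-6821))*(672 - 2275)) + 2*(2 + 0**2)**2 = (27521 + (-16154 - 3543*(-1/6821))*(-1603)) + 2*(2 + 0)**2 = (27521 + (-16154 + 3543/6821)*(-1603)) + 2*2**2 = (27521 - 110182891/6821*(-1603)) + 2*4 = (27521 + 176623174273/6821) + 8 = 176810895014/6821 + 8 = 176810949582/6821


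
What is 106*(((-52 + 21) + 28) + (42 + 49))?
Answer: 9328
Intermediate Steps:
106*(((-52 + 21) + 28) + (42 + 49)) = 106*((-31 + 28) + 91) = 106*(-3 + 91) = 106*88 = 9328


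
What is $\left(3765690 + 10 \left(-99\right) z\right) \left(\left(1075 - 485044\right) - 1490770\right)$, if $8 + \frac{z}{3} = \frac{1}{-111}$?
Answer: $- \frac{276879419022960}{37} \approx -7.4832 \cdot 10^{12}$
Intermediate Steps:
$z = - \frac{889}{37}$ ($z = -24 + \frac{3}{-111} = -24 + 3 \left(- \frac{1}{111}\right) = -24 - \frac{1}{37} = - \frac{889}{37} \approx -24.027$)
$\left(3765690 + 10 \left(-99\right) z\right) \left(\left(1075 - 485044\right) - 1490770\right) = \left(3765690 + 10 \left(-99\right) \left(- \frac{889}{37}\right)\right) \left(\left(1075 - 485044\right) - 1490770\right) = \left(3765690 - - \frac{880110}{37}\right) \left(\left(1075 - 485044\right) - 1490770\right) = \left(3765690 + \frac{880110}{37}\right) \left(-483969 - 1490770\right) = \frac{140210640}{37} \left(-1974739\right) = - \frac{276879419022960}{37}$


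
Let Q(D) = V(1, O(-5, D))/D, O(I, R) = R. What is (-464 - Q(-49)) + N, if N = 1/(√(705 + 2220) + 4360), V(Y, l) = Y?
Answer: -86423308497/186265415 - 3*√13/3801335 ≈ -463.98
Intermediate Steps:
Q(D) = 1/D
N = 1/(4360 + 15*√13) (N = 1/(√2925 + 4360) = 1/(15*√13 + 4360) = 1/(4360 + 15*√13) ≈ 0.00022655)
(-464 - Q(-49)) + N = (-464 - 1/(-49)) + (872/3801335 - 3*√13/3801335) = (-464 - 1*(-1/49)) + (872/3801335 - 3*√13/3801335) = (-464 + 1/49) + (872/3801335 - 3*√13/3801335) = -22735/49 + (872/3801335 - 3*√13/3801335) = -86423308497/186265415 - 3*√13/3801335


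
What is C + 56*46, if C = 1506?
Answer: 4082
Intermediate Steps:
C + 56*46 = 1506 + 56*46 = 1506 + 2576 = 4082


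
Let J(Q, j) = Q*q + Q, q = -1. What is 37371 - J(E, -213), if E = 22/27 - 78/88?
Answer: 37371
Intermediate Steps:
E = -85/1188 (E = 22*(1/27) - 78*1/88 = 22/27 - 39/44 = -85/1188 ≈ -0.071549)
J(Q, j) = 0 (J(Q, j) = Q*(-1) + Q = -Q + Q = 0)
37371 - J(E, -213) = 37371 - 1*0 = 37371 + 0 = 37371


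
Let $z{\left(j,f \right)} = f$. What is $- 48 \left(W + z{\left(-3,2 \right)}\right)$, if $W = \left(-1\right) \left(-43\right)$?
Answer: $-2160$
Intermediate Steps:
$W = 43$
$- 48 \left(W + z{\left(-3,2 \right)}\right) = - 48 \left(43 + 2\right) = \left(-48\right) 45 = -2160$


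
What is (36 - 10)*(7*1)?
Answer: 182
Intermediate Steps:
(36 - 10)*(7*1) = 26*7 = 182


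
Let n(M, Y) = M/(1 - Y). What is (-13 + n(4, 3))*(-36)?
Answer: 540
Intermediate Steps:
(-13 + n(4, 3))*(-36) = (-13 - 1*4/(-1 + 3))*(-36) = (-13 - 1*4/2)*(-36) = (-13 - 1*4*½)*(-36) = (-13 - 2)*(-36) = -15*(-36) = 540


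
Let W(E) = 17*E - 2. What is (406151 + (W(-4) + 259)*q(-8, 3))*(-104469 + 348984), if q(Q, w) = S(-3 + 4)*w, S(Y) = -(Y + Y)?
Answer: 99032731755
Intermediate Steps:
S(Y) = -2*Y
q(Q, w) = -2*w (q(Q, w) = (-2*(-3 + 4))*w = (-2*1)*w = -2*w)
W(E) = -2 + 17*E
(406151 + (W(-4) + 259)*q(-8, 3))*(-104469 + 348984) = (406151 + ((-2 + 17*(-4)) + 259)*(-2*3))*(-104469 + 348984) = (406151 + ((-2 - 68) + 259)*(-6))*244515 = (406151 + (-70 + 259)*(-6))*244515 = (406151 + 189*(-6))*244515 = (406151 - 1134)*244515 = 405017*244515 = 99032731755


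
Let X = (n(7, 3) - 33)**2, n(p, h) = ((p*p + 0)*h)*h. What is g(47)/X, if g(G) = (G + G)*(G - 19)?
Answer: 329/20808 ≈ 0.015811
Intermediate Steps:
g(G) = 2*G*(-19 + G) (g(G) = (2*G)*(-19 + G) = 2*G*(-19 + G))
n(p, h) = h**2*p**2 (n(p, h) = ((p**2 + 0)*h)*h = (p**2*h)*h = (h*p**2)*h = h**2*p**2)
X = 166464 (X = (3**2*7**2 - 33)**2 = (9*49 - 33)**2 = (441 - 33)**2 = 408**2 = 166464)
g(47)/X = (2*47*(-19 + 47))/166464 = (2*47*28)*(1/166464) = 2632*(1/166464) = 329/20808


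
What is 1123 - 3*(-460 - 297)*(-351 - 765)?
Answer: -2533313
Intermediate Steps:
1123 - 3*(-460 - 297)*(-351 - 765) = 1123 - (-2271)*(-1116) = 1123 - 3*844812 = 1123 - 2534436 = -2533313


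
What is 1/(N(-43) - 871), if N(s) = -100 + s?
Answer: -1/1014 ≈ -0.00098619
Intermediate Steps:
1/(N(-43) - 871) = 1/((-100 - 43) - 871) = 1/(-143 - 871) = 1/(-1014) = -1/1014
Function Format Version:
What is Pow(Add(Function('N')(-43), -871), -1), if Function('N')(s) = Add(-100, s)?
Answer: Rational(-1, 1014) ≈ -0.00098619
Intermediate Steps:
Pow(Add(Function('N')(-43), -871), -1) = Pow(Add(Add(-100, -43), -871), -1) = Pow(Add(-143, -871), -1) = Pow(-1014, -1) = Rational(-1, 1014)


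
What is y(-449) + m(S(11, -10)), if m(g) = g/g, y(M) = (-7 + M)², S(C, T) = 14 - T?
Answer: 207937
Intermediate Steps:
m(g) = 1
y(-449) + m(S(11, -10)) = (-7 - 449)² + 1 = (-456)² + 1 = 207936 + 1 = 207937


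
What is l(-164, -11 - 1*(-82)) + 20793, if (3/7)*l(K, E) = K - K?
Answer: 20793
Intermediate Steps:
l(K, E) = 0 (l(K, E) = 7*(K - K)/3 = (7/3)*0 = 0)
l(-164, -11 - 1*(-82)) + 20793 = 0 + 20793 = 20793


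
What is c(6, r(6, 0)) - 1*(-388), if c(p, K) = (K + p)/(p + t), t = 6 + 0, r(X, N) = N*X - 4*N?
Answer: 777/2 ≈ 388.50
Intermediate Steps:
r(X, N) = -4*N + N*X
t = 6
c(p, K) = (K + p)/(6 + p) (c(p, K) = (K + p)/(p + 6) = (K + p)/(6 + p))
c(6, r(6, 0)) - 1*(-388) = (0*(-4 + 6) + 6)/(6 + 6) - 1*(-388) = (0*2 + 6)/12 + 388 = (0 + 6)/12 + 388 = (1/12)*6 + 388 = ½ + 388 = 777/2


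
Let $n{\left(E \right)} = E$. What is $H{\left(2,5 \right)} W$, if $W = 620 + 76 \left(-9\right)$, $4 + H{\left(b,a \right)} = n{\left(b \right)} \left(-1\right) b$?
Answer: $512$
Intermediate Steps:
$H{\left(b,a \right)} = -4 - b^{2}$ ($H{\left(b,a \right)} = -4 + b \left(-1\right) b = -4 + - b b = -4 - b^{2}$)
$W = -64$ ($W = 620 - 684 = -64$)
$H{\left(2,5 \right)} W = \left(-4 - 2^{2}\right) \left(-64\right) = \left(-4 - 4\right) \left(-64\right) = \left(-8\right) \left(-64\right) = 512$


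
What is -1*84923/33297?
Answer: -84923/33297 ≈ -2.5505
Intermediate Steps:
-1*84923/33297 = -84923*1/33297 = -84923/33297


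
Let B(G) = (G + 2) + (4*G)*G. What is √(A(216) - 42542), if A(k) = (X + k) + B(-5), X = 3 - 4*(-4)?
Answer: 3*I*√4690 ≈ 205.45*I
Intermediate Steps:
B(G) = 2 + G + 4*G² (B(G) = (2 + G) + 4*G² = 2 + G + 4*G²)
X = 19 (X = 3 + 16 = 19)
A(k) = 116 + k (A(k) = (19 + k) + (2 - 5 + 4*(-5)²) = (19 + k) + (2 - 5 + 4*25) = (19 + k) + (2 - 5 + 100) = (19 + k) + 97 = 116 + k)
√(A(216) - 42542) = √((116 + 216) - 42542) = √(332 - 42542) = √(-42210) = 3*I*√4690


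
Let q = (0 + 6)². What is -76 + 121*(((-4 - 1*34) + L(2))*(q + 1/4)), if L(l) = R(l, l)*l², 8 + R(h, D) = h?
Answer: -544047/2 ≈ -2.7202e+5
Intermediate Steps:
R(h, D) = -8 + h
L(l) = l²*(-8 + l) (L(l) = (-8 + l)*l² = l²*(-8 + l))
q = 36 (q = 6² = 36)
-76 + 121*(((-4 - 1*34) + L(2))*(q + 1/4)) = -76 + 121*(((-4 - 1*34) + 2²*(-8 + 2))*(36 + 1/4)) = -76 + 121*(((-4 - 34) + 4*(-6))*(36 + ¼)) = -76 + 121*((-38 - 24)*(145/4)) = -76 + 121*(-62*145/4) = -76 + 121*(-4495/2) = -76 - 543895/2 = -544047/2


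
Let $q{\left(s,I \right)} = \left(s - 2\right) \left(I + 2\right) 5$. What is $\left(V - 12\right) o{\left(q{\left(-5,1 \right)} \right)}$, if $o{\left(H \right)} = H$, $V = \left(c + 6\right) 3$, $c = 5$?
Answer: $-2205$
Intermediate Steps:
$q{\left(s,I \right)} = 5 \left(-2 + s\right) \left(2 + I\right)$ ($q{\left(s,I \right)} = \left(-2 + s\right) \left(2 + I\right) 5 = 5 \left(-2 + s\right) \left(2 + I\right)$)
$V = 33$ ($V = \left(5 + 6\right) 3 = 11 \cdot 3 = 33$)
$\left(V - 12\right) o{\left(q{\left(-5,1 \right)} \right)} = \left(33 - 12\right) \left(-20 - 10 + 10 \left(-5\right) + 5 \cdot 1 \left(-5\right)\right) = 21 \left(-20 - 10 - 50 - 25\right) = 21 \left(-105\right) = -2205$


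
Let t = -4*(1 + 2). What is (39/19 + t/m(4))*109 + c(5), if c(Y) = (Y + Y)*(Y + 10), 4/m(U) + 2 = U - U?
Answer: 19527/19 ≈ 1027.7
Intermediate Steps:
t = -12 (t = -4*3 = -12)
m(U) = -2 (m(U) = 4/(-2 + (U - U)) = 4/(-2 + 0) = 4/(-2) = 4*(-½) = -2)
c(Y) = 2*Y*(10 + Y) (c(Y) = (2*Y)*(10 + Y) = 2*Y*(10 + Y))
(39/19 + t/m(4))*109 + c(5) = (39/19 - 12/(-2))*109 + 2*5*(10 + 5) = (39*(1/19) - 12*(-½))*109 + 2*5*15 = (39/19 + 6)*109 + 150 = (153/19)*109 + 150 = 16677/19 + 150 = 19527/19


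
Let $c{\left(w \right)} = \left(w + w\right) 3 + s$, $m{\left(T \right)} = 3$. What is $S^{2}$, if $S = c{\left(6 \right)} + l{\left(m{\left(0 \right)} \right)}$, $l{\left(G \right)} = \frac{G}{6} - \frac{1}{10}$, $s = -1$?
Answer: $\frac{31329}{25} \approx 1253.2$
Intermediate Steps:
$l{\left(G \right)} = - \frac{1}{10} + \frac{G}{6}$ ($l{\left(G \right)} = G \frac{1}{6} - \frac{1}{10} = \frac{G}{6} - \frac{1}{10} = - \frac{1}{10} + \frac{G}{6}$)
$c{\left(w \right)} = -1 + 6 w$ ($c{\left(w \right)} = \left(w + w\right) 3 - 1 = 2 w 3 - 1 = 6 w - 1 = -1 + 6 w$)
$S = \frac{177}{5}$ ($S = \left(-1 + 6 \cdot 6\right) + \left(- \frac{1}{10} + \frac{1}{6} \cdot 3\right) = \left(-1 + 36\right) + \left(- \frac{1}{10} + \frac{1}{2}\right) = 35 + \frac{2}{5} = \frac{177}{5} \approx 35.4$)
$S^{2} = \left(\frac{177}{5}\right)^{2} = \frac{31329}{25}$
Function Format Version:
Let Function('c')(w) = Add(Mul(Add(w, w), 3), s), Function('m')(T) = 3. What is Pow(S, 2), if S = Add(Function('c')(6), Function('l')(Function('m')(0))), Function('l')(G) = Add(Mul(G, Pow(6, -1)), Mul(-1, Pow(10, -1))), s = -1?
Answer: Rational(31329, 25) ≈ 1253.2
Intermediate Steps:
Function('l')(G) = Add(Rational(-1, 10), Mul(Rational(1, 6), G)) (Function('l')(G) = Add(Mul(G, Rational(1, 6)), Mul(-1, Rational(1, 10))) = Add(Mul(Rational(1, 6), G), Rational(-1, 10)) = Add(Rational(-1, 10), Mul(Rational(1, 6), G)))
Function('c')(w) = Add(-1, Mul(6, w)) (Function('c')(w) = Add(Mul(Add(w, w), 3), -1) = Add(Mul(Mul(2, w), 3), -1) = Add(Mul(6, w), -1) = Add(-1, Mul(6, w)))
S = Rational(177, 5) (S = Add(Add(-1, Mul(6, 6)), Add(Rational(-1, 10), Mul(Rational(1, 6), 3))) = Add(Add(-1, 36), Add(Rational(-1, 10), Rational(1, 2))) = Add(35, Rational(2, 5)) = Rational(177, 5) ≈ 35.400)
Pow(S, 2) = Pow(Rational(177, 5), 2) = Rational(31329, 25)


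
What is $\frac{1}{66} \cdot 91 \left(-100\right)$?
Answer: $- \frac{4550}{33} \approx -137.88$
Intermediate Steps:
$\frac{1}{66} \cdot 91 \left(-100\right) = \frac{91}{66} \left(-100\right) = - \frac{4550}{33}$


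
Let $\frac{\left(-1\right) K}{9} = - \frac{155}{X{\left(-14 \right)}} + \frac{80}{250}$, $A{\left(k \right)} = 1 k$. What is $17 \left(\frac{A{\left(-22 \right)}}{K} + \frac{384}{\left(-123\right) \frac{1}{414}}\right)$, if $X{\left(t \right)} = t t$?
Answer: $- \frac{18779775832}{851283} \approx -22061.0$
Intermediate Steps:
$X{\left(t \right)} = t^{2}$
$A{\left(k \right)} = k$
$K = \frac{20763}{4900}$ ($K = - 9 \left(- \frac{155}{\left(-14\right)^{2}} + \frac{80}{250}\right) = - 9 \left(- \frac{155}{196} + 80 \cdot \frac{1}{250}\right) = - 9 \left(\left(-155\right) \frac{1}{196} + \frac{8}{25}\right) = - 9 \left(- \frac{155}{196} + \frac{8}{25}\right) = \left(-9\right) \left(- \frac{2307}{4900}\right) = \frac{20763}{4900} \approx 4.2374$)
$17 \left(\frac{A{\left(-22 \right)}}{K} + \frac{384}{\left(-123\right) \frac{1}{414}}\right) = 17 \left(- \frac{22}{\frac{20763}{4900}} + \frac{384}{\left(-123\right) \frac{1}{414}}\right) = 17 \left(\left(-22\right) \frac{4900}{20763} + \frac{384}{\left(-123\right) \frac{1}{414}}\right) = 17 \left(- \frac{107800}{20763} + \frac{384}{- \frac{41}{138}}\right) = 17 \left(- \frac{107800}{20763} + 384 \left(- \frac{138}{41}\right)\right) = 17 \left(- \frac{107800}{20763} - \frac{52992}{41}\right) = 17 \left(- \frac{1104692696}{851283}\right) = - \frac{18779775832}{851283}$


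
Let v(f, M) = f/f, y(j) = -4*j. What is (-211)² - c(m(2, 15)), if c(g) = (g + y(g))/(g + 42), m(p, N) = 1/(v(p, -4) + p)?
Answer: 5654170/127 ≈ 44521.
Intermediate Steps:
v(f, M) = 1
m(p, N) = 1/(1 + p)
c(g) = -3*g/(42 + g) (c(g) = (g - 4*g)/(g + 42) = (-3*g)/(42 + g) = -3*g/(42 + g))
(-211)² - c(m(2, 15)) = (-211)² - (-3)/((1 + 2)*(42 + 1/(1 + 2))) = 44521 - (-3)/(3*(42 + 1/3)) = 44521 - (-3)/(3*(42 + ⅓)) = 44521 - (-3)/(3*127/3) = 44521 - (-3)*3/(3*127) = 44521 - 1*(-3/127) = 44521 + 3/127 = 5654170/127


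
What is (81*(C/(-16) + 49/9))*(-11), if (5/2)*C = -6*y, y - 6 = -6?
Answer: -4851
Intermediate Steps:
y = 0 (y = 6 - 6 = 0)
C = 0 (C = 2*(-6*0)/5 = (⅖)*0 = 0)
(81*(C/(-16) + 49/9))*(-11) = (81*(0/(-16) + 49/9))*(-11) = (81*(0*(-1/16) + 49*(⅑)))*(-11) = (81*(0 + 49/9))*(-11) = (81*(49/9))*(-11) = 441*(-11) = -4851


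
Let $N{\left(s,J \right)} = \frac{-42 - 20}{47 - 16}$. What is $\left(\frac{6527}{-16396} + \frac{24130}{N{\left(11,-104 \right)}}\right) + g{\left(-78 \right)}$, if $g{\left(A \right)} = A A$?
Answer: $- \frac{98071003}{16396} \approx -5981.4$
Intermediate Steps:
$g{\left(A \right)} = A^{2}$
$N{\left(s,J \right)} = -2$ ($N{\left(s,J \right)} = - \frac{62}{31} = \left(-62\right) \frac{1}{31} = -2$)
$\left(\frac{6527}{-16396} + \frac{24130}{N{\left(11,-104 \right)}}\right) + g{\left(-78 \right)} = \left(\frac{6527}{-16396} + \frac{24130}{-2}\right) + \left(-78\right)^{2} = \left(6527 \left(- \frac{1}{16396}\right) + 24130 \left(- \frac{1}{2}\right)\right) + 6084 = \left(- \frac{6527}{16396} - 12065\right) + 6084 = - \frac{197824267}{16396} + 6084 = - \frac{98071003}{16396}$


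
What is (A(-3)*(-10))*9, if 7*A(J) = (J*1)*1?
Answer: 270/7 ≈ 38.571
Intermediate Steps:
A(J) = J/7 (A(J) = ((J*1)*1)/7 = (J*1)/7 = J/7)
(A(-3)*(-10))*9 = (((⅐)*(-3))*(-10))*9 = -3/7*(-10)*9 = (30/7)*9 = 270/7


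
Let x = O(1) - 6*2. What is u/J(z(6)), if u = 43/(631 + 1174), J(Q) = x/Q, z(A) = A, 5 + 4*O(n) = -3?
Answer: -129/12635 ≈ -0.010210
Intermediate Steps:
O(n) = -2 (O(n) = -5/4 + (1/4)*(-3) = -5/4 - 3/4 = -2)
x = -14 (x = -2 - 6*2 = -2 - 12 = -14)
J(Q) = -14/Q
u = 43/1805 ≈ 0.023823
u/J(z(6)) = 43/(1805*((-14/6))) = 43/(1805*((-14*1/6))) = 43/(1805*(-7/3)) = (43/1805)*(-3/7) = -129/12635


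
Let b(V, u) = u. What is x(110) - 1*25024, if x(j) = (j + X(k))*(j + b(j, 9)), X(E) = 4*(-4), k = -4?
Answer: -13838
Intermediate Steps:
X(E) = -16
x(j) = (-16 + j)*(9 + j) (x(j) = (j - 16)*(j + 9) = (-16 + j)*(9 + j))
x(110) - 1*25024 = (-144 + 110**2 - 7*110) - 1*25024 = (-144 + 12100 - 770) - 25024 = 11186 - 25024 = -13838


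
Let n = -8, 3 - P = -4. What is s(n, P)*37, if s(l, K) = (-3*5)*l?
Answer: 4440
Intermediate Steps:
P = 7 (P = 3 - 1*(-4) = 3 + 4 = 7)
s(l, K) = -15*l
s(n, P)*37 = -15*(-8)*37 = 120*37 = 4440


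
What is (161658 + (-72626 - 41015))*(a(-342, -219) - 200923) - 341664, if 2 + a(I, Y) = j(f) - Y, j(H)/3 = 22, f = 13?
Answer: -9634472544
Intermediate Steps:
j(H) = 66 (j(H) = 3*22 = 66)
a(I, Y) = 64 - Y (a(I, Y) = -2 + (66 - Y) = 64 - Y)
(161658 + (-72626 - 41015))*(a(-342, -219) - 200923) - 341664 = (161658 + (-72626 - 41015))*((64 - 1*(-219)) - 200923) - 341664 = (161658 - 113641)*((64 + 219) - 200923) - 341664 = 48017*(283 - 200923) - 341664 = 48017*(-200640) - 341664 = -9634130880 - 341664 = -9634472544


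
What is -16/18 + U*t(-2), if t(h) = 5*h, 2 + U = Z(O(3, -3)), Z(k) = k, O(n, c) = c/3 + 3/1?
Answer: -8/9 ≈ -0.88889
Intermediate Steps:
O(n, c) = 3 + c/3 (O(n, c) = c*(⅓) + 3*1 = c/3 + 3 = 3 + c/3)
U = 0 (U = -2 + (3 + (⅓)*(-3)) = -2 + (3 - 1) = -2 + 2 = 0)
-16/18 + U*t(-2) = -16/18 + 0*(5*(-2)) = -16*1/18 + 0*(-10) = -8/9 + 0 = -8/9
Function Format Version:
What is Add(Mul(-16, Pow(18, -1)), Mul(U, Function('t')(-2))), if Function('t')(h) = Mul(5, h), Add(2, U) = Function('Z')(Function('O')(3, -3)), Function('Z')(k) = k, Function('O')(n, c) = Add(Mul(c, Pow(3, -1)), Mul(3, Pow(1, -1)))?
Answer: Rational(-8, 9) ≈ -0.88889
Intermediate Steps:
Function('O')(n, c) = Add(3, Mul(Rational(1, 3), c)) (Function('O')(n, c) = Add(Mul(c, Rational(1, 3)), Mul(3, 1)) = Add(Mul(Rational(1, 3), c), 3) = Add(3, Mul(Rational(1, 3), c)))
U = 0 (U = Add(-2, Add(3, Mul(Rational(1, 3), -3))) = Add(-2, Add(3, -1)) = Add(-2, 2) = 0)
Add(Mul(-16, Pow(18, -1)), Mul(U, Function('t')(-2))) = Add(Mul(-16, Pow(18, -1)), Mul(0, Mul(5, -2))) = Add(Mul(-16, Rational(1, 18)), Mul(0, -10)) = Add(Rational(-8, 9), 0) = Rational(-8, 9)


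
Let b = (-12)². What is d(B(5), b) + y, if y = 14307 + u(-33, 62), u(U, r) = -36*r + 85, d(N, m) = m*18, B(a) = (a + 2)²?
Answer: 14752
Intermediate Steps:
b = 144
B(a) = (2 + a)²
d(N, m) = 18*m
u(U, r) = 85 - 36*r
y = 12160 (y = 14307 + (85 - 36*62) = 14307 + (85 - 2232) = 14307 - 2147 = 12160)
d(B(5), b) + y = 18*144 + 12160 = 2592 + 12160 = 14752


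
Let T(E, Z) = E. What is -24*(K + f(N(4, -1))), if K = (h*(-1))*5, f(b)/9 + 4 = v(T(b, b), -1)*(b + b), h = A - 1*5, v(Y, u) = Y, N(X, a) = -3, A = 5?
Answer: -3024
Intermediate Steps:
h = 0 (h = 5 - 1*5 = 5 - 5 = 0)
f(b) = -36 + 18*b² (f(b) = -36 + 9*(b*(b + b)) = -36 + 9*(b*(2*b)) = -36 + 9*(2*b²) = -36 + 18*b²)
K = 0 (K = (0*(-1))*5 = 0*5 = 0)
-24*(K + f(N(4, -1))) = -24*(0 + (-36 + 18*(-3)²)) = -24*(0 + (-36 + 18*9)) = -24*(0 + (-36 + 162)) = -24*(0 + 126) = -24*126 = -3024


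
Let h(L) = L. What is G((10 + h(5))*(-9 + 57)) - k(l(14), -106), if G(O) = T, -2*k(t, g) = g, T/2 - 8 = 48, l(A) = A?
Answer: 59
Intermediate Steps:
T = 112 (T = 16 + 2*48 = 16 + 96 = 112)
k(t, g) = -g/2
G(O) = 112
G((10 + h(5))*(-9 + 57)) - k(l(14), -106) = 112 - (-1)*(-106)/2 = 112 - 1*53 = 112 - 53 = 59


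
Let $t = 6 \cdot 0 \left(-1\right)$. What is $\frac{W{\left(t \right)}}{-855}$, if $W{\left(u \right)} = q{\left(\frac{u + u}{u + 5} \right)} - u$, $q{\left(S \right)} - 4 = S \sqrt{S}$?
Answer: $- \frac{4}{855} \approx -0.0046784$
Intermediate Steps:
$q{\left(S \right)} = 4 + S^{\frac{3}{2}}$ ($q{\left(S \right)} = 4 + S \sqrt{S} = 4 + S^{\frac{3}{2}}$)
$t = 0$ ($t = 0 \left(-1\right) = 0$)
$W{\left(u \right)} = 4 - u + 2 \sqrt{2} \left(\frac{u}{5 + u}\right)^{\frac{3}{2}}$ ($W{\left(u \right)} = \left(4 + \left(\frac{u + u}{u + 5}\right)^{\frac{3}{2}}\right) - u = \left(4 + \left(\frac{2 u}{5 + u}\right)^{\frac{3}{2}}\right) - u = \left(4 + 2 \sqrt{2} \left(\frac{u}{5 + u}\right)^{\frac{3}{2}}\right) - u = 4 - u + 2 \sqrt{2} \left(\frac{u}{5 + u}\right)^{\frac{3}{2}}$)
$\frac{W{\left(t \right)}}{-855} = \frac{4 - 0 + 2 \sqrt{2} \left(\frac{0}{5 + 0}\right)^{\frac{3}{2}}}{-855} = \left(4 + 0 + 2 \sqrt{2} \left(\frac{0}{5}\right)^{\frac{3}{2}}\right) \left(- \frac{1}{855}\right) = \left(4 + 0 + 2 \sqrt{2} \left(0 \cdot \frac{1}{5}\right)^{\frac{3}{2}}\right) \left(- \frac{1}{855}\right) = \left(4 + 0 + 2 \sqrt{2} \cdot 0^{\frac{3}{2}}\right) \left(- \frac{1}{855}\right) = \left(4 + 0 + 2 \sqrt{2} \cdot 0\right) \left(- \frac{1}{855}\right) = \left(4 + 0 + 0\right) \left(- \frac{1}{855}\right) = 4 \left(- \frac{1}{855}\right) = - \frac{4}{855}$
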